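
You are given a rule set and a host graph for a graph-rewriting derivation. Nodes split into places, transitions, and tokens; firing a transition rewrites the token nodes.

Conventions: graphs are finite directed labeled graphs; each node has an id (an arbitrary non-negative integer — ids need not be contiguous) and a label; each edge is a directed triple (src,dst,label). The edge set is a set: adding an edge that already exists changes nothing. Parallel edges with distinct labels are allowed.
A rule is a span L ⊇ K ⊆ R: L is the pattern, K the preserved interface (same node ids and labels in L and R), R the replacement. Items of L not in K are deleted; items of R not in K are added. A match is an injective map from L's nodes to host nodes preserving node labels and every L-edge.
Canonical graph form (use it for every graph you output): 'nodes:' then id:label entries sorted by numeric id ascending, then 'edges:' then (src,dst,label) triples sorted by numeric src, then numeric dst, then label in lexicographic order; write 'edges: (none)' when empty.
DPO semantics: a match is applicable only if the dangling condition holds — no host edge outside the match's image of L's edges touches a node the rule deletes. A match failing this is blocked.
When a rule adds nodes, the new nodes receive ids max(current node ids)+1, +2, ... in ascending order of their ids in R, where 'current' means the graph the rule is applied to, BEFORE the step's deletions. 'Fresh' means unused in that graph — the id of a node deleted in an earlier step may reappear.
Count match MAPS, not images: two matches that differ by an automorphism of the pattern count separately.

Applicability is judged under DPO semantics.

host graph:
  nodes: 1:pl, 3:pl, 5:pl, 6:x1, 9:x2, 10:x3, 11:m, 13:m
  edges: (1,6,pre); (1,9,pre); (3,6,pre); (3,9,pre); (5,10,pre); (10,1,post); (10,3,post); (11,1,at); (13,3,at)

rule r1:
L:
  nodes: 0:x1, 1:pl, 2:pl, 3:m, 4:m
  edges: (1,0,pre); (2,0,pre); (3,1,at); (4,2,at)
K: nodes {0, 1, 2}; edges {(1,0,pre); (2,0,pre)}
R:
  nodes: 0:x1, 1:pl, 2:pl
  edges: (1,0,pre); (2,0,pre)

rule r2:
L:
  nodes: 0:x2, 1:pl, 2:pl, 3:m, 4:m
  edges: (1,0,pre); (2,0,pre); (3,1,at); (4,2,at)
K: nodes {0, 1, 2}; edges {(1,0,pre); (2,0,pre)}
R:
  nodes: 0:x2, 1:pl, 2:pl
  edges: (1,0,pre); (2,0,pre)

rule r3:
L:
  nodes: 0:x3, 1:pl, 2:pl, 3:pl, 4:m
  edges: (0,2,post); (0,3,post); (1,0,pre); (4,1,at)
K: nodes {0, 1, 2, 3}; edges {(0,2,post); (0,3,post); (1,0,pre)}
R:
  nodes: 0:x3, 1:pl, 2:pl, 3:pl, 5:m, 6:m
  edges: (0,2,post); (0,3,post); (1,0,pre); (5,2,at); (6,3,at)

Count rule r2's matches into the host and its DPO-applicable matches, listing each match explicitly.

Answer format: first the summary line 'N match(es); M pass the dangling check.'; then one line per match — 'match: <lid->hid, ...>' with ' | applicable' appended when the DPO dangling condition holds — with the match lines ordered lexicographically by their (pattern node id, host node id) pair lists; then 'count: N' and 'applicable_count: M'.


2 match(es); 2 pass the dangling check.
match: 0->9, 1->1, 2->3, 3->11, 4->13 | applicable
match: 0->9, 1->3, 2->1, 3->13, 4->11 | applicable
count: 2
applicable_count: 2


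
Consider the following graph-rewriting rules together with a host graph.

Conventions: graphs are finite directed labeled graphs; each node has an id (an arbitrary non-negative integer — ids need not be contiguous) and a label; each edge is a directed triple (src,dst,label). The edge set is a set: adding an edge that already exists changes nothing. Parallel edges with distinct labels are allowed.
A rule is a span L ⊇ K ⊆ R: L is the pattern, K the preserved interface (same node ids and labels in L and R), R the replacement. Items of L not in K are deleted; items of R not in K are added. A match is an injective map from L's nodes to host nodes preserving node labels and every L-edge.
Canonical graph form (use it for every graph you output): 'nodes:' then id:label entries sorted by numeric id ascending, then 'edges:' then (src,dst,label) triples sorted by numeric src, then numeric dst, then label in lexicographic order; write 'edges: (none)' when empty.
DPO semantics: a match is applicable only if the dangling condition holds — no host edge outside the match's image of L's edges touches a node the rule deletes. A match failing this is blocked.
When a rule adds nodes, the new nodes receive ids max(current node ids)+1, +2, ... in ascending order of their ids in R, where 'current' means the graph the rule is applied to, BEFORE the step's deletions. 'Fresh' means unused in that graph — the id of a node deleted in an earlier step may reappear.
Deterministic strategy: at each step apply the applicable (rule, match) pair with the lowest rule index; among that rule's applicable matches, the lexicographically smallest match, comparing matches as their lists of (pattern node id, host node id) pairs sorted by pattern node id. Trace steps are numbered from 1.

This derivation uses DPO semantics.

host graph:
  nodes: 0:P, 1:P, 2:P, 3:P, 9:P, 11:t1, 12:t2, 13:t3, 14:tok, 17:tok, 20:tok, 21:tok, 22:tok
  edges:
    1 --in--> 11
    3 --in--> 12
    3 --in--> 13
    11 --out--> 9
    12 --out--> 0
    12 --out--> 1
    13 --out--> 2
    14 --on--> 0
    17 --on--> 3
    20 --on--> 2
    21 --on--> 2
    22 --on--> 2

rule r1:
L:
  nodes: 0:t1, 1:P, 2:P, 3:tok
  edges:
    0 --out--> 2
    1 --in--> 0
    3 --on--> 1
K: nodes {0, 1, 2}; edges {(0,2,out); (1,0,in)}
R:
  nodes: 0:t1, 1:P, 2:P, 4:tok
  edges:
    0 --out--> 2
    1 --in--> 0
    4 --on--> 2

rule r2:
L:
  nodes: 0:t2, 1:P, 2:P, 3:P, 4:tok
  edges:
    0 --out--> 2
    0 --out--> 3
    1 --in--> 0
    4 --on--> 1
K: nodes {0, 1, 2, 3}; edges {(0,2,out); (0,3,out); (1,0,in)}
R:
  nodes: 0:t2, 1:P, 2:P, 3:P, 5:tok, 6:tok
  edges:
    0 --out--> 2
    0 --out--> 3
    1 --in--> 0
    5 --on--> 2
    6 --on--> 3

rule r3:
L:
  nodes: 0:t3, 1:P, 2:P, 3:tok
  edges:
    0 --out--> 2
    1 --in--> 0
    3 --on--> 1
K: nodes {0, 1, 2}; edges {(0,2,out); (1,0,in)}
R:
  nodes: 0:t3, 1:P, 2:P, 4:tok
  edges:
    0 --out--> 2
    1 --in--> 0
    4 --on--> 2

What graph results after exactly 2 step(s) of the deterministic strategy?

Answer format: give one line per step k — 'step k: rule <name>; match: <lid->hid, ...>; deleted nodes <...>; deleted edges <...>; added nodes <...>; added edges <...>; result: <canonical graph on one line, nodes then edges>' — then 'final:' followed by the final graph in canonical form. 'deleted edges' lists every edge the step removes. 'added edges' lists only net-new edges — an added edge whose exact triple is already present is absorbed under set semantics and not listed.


step 1: rule r2; match: 0->12, 1->3, 2->0, 3->1, 4->17; deleted nodes 17; deleted edges (17,3,on); added nodes 23, 24; added edges (23,0,on); (24,1,on); result: nodes: 0:P, 1:P, 2:P, 3:P, 9:P, 11:t1, 12:t2, 13:t3, 14:tok, 20:tok, 21:tok, 22:tok, 23:tok, 24:tok edges: (1,11,in); (3,12,in); (3,13,in); (11,9,out); (12,0,out); (12,1,out); (13,2,out); (14,0,on); (20,2,on); (21,2,on); (22,2,on); (23,0,on); (24,1,on)
step 2: rule r1; match: 0->11, 1->1, 2->9, 3->24; deleted nodes 24; deleted edges (24,1,on); added nodes 25; added edges (25,9,on); result: nodes: 0:P, 1:P, 2:P, 3:P, 9:P, 11:t1, 12:t2, 13:t3, 14:tok, 20:tok, 21:tok, 22:tok, 23:tok, 25:tok edges: (1,11,in); (3,12,in); (3,13,in); (11,9,out); (12,0,out); (12,1,out); (13,2,out); (14,0,on); (20,2,on); (21,2,on); (22,2,on); (23,0,on); (25,9,on)
final:
nodes: 0:P, 1:P, 2:P, 3:P, 9:P, 11:t1, 12:t2, 13:t3, 14:tok, 20:tok, 21:tok, 22:tok, 23:tok, 25:tok
edges: (1,11,in); (3,12,in); (3,13,in); (11,9,out); (12,0,out); (12,1,out); (13,2,out); (14,0,on); (20,2,on); (21,2,on); (22,2,on); (23,0,on); (25,9,on)


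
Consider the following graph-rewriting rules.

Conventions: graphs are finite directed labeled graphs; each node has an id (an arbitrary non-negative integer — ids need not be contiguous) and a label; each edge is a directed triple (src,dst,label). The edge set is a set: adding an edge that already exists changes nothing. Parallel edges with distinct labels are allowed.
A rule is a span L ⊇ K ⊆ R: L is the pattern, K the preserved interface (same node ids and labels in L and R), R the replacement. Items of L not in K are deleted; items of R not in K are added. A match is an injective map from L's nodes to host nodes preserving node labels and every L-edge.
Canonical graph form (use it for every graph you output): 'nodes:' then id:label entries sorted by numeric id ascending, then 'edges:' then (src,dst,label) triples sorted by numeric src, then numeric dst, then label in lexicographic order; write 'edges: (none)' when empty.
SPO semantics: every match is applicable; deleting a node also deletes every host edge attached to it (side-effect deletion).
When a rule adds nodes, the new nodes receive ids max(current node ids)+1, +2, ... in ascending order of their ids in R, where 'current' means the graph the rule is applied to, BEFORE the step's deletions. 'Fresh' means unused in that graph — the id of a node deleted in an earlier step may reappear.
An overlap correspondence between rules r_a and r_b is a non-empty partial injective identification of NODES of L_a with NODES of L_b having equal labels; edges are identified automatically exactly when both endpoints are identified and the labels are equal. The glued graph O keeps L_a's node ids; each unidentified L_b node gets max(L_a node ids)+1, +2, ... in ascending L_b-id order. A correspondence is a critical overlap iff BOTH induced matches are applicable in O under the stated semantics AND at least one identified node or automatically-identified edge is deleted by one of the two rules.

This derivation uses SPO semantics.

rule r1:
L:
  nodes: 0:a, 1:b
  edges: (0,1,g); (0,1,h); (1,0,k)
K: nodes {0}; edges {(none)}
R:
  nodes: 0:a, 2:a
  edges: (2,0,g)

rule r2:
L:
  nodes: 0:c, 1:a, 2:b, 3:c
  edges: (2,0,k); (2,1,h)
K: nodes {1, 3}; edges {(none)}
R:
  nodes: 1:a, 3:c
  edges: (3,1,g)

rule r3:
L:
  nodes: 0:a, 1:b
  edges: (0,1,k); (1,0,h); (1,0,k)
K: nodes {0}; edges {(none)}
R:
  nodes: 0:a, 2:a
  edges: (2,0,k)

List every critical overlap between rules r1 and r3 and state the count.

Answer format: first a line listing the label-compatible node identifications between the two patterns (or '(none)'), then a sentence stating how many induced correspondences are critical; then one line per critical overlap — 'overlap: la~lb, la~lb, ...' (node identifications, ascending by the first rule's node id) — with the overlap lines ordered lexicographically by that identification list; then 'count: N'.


label-compatible node identifications between L(r1) and L(r3): 0~0, 1~1
2 of the induced correspondences are critical overlaps of r1 and r3.
overlap: 0~0, 1~1
overlap: 1~1
count: 2


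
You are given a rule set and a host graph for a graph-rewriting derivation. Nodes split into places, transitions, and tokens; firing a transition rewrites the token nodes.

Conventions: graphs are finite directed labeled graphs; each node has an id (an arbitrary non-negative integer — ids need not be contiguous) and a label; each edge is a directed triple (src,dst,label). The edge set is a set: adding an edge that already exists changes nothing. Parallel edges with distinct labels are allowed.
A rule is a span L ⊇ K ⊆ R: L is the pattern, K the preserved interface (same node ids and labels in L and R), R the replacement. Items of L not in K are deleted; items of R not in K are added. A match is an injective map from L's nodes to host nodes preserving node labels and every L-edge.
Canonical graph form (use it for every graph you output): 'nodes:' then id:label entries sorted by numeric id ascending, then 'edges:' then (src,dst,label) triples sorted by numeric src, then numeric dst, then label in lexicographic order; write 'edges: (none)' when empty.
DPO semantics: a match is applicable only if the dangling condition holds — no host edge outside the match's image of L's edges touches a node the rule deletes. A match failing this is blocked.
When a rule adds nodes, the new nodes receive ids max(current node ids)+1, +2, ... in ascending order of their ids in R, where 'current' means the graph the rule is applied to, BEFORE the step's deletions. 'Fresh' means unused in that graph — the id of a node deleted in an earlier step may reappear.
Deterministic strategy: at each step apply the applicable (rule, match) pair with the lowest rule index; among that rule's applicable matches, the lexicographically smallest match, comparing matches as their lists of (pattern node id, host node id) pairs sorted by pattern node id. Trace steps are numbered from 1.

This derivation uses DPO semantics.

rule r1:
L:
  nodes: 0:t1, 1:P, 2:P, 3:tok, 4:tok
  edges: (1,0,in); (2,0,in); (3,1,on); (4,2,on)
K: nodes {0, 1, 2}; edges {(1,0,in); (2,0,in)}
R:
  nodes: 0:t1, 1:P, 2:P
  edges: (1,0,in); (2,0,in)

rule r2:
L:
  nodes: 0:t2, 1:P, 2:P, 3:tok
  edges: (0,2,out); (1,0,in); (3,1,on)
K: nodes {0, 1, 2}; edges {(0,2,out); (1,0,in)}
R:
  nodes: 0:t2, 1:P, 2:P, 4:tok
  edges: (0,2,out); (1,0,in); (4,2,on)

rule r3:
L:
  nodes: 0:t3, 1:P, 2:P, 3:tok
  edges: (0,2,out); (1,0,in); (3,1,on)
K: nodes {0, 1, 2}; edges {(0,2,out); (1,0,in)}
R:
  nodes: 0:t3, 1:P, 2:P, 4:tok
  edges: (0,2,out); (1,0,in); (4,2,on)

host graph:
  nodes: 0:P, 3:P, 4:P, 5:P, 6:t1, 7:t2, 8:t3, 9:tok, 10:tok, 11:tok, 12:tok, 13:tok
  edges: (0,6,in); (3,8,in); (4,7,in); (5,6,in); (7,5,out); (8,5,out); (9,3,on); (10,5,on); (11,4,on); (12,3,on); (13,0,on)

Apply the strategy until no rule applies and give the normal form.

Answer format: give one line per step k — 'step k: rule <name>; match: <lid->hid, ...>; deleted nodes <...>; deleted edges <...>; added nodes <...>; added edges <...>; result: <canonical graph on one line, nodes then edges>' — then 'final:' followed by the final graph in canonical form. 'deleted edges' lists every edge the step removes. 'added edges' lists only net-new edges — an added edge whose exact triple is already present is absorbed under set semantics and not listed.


step 1: rule r1; match: 0->6, 1->0, 2->5, 3->13, 4->10; deleted nodes 10, 13; deleted edges (10,5,on); (13,0,on); added nodes (none); added edges (none); result: nodes: 0:P, 3:P, 4:P, 5:P, 6:t1, 7:t2, 8:t3, 9:tok, 11:tok, 12:tok edges: (0,6,in); (3,8,in); (4,7,in); (5,6,in); (7,5,out); (8,5,out); (9,3,on); (11,4,on); (12,3,on)
step 2: rule r2; match: 0->7, 1->4, 2->5, 3->11; deleted nodes 11; deleted edges (11,4,on); added nodes 13; added edges (13,5,on); result: nodes: 0:P, 3:P, 4:P, 5:P, 6:t1, 7:t2, 8:t3, 9:tok, 12:tok, 13:tok edges: (0,6,in); (3,8,in); (4,7,in); (5,6,in); (7,5,out); (8,5,out); (9,3,on); (12,3,on); (13,5,on)
step 3: rule r3; match: 0->8, 1->3, 2->5, 3->9; deleted nodes 9; deleted edges (9,3,on); added nodes 14; added edges (14,5,on); result: nodes: 0:P, 3:P, 4:P, 5:P, 6:t1, 7:t2, 8:t3, 12:tok, 13:tok, 14:tok edges: (0,6,in); (3,8,in); (4,7,in); (5,6,in); (7,5,out); (8,5,out); (12,3,on); (13,5,on); (14,5,on)
step 4: rule r3; match: 0->8, 1->3, 2->5, 3->12; deleted nodes 12; deleted edges (12,3,on); added nodes 15; added edges (15,5,on); result: nodes: 0:P, 3:P, 4:P, 5:P, 6:t1, 7:t2, 8:t3, 13:tok, 14:tok, 15:tok edges: (0,6,in); (3,8,in); (4,7,in); (5,6,in); (7,5,out); (8,5,out); (13,5,on); (14,5,on); (15,5,on)
final:
nodes: 0:P, 3:P, 4:P, 5:P, 6:t1, 7:t2, 8:t3, 13:tok, 14:tok, 15:tok
edges: (0,6,in); (3,8,in); (4,7,in); (5,6,in); (7,5,out); (8,5,out); (13,5,on); (14,5,on); (15,5,on)


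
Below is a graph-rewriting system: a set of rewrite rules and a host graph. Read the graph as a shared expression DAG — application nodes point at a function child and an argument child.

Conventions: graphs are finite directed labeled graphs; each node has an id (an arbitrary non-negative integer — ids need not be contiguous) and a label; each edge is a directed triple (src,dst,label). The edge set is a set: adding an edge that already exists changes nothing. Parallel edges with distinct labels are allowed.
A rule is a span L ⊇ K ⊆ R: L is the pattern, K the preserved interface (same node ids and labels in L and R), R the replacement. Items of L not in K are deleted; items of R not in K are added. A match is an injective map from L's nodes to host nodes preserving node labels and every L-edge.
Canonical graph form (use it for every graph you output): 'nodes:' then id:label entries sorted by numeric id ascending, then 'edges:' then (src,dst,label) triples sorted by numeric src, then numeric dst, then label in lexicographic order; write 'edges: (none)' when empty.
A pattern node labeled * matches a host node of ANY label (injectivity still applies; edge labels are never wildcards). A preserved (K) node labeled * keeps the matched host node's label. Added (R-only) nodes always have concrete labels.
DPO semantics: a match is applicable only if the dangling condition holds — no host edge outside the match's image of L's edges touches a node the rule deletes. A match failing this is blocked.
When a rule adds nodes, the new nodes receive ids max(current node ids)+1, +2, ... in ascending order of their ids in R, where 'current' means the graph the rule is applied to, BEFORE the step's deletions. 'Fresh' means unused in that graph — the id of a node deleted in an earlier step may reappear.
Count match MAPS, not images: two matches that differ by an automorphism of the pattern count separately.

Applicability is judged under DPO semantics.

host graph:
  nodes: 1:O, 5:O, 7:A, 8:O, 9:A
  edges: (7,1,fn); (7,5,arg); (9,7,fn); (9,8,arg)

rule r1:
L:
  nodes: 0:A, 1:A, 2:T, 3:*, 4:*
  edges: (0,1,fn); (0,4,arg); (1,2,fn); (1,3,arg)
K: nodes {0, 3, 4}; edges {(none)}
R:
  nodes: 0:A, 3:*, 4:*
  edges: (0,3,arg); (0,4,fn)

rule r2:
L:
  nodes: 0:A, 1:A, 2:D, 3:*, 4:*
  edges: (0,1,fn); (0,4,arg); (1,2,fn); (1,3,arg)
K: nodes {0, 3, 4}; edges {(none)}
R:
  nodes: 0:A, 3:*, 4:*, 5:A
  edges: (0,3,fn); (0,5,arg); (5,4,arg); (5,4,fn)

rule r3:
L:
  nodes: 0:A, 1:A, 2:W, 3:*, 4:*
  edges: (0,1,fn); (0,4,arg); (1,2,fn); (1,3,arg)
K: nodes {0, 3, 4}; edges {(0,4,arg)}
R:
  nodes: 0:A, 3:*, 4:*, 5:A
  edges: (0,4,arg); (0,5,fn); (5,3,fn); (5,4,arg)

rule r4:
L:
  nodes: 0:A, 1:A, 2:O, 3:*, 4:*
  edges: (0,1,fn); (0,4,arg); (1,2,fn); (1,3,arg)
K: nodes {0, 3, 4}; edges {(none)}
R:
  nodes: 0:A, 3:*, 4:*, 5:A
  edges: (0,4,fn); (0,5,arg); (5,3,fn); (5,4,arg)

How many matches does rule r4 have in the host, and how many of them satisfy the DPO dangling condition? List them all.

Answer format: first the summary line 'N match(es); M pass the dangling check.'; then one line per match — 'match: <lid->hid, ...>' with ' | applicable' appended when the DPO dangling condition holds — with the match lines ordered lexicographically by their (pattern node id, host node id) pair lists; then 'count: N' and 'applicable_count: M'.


1 match(es); 1 pass the dangling check.
match: 0->9, 1->7, 2->1, 3->5, 4->8 | applicable
count: 1
applicable_count: 1


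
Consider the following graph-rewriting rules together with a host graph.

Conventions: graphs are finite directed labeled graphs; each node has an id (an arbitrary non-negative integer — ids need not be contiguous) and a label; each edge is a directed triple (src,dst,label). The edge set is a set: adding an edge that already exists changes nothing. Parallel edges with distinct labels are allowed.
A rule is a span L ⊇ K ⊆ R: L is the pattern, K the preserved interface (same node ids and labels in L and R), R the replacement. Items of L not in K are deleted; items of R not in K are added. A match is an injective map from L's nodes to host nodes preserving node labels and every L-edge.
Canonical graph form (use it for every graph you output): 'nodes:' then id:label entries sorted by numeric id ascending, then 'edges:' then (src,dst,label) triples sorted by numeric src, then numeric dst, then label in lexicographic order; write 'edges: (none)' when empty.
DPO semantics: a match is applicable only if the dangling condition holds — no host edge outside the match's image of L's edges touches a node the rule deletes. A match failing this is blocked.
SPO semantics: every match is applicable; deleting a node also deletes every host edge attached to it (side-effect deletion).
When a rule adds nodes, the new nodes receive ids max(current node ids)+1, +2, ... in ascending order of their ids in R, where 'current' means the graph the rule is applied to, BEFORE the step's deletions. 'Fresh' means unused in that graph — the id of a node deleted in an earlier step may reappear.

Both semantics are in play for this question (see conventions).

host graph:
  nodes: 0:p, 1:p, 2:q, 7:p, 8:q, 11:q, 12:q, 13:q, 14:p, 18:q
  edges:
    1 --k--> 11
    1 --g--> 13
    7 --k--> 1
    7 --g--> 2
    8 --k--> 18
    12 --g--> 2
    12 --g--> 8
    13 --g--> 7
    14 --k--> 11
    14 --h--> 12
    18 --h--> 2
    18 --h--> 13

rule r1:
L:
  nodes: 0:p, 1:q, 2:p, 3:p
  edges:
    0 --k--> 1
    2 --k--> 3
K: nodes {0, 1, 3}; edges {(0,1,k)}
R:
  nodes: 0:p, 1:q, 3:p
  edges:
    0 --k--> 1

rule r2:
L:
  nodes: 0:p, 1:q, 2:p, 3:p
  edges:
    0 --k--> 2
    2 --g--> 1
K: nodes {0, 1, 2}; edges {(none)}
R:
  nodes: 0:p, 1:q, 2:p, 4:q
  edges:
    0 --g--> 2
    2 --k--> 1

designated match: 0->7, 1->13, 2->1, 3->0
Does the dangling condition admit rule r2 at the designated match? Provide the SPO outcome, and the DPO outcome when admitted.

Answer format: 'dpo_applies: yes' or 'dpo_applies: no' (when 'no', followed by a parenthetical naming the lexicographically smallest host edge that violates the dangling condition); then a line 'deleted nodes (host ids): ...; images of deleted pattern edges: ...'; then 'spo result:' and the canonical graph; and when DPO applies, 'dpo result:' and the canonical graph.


dpo_applies: yes
deleted nodes (host ids): 0; images of deleted pattern edges: (1,13,g); (7,1,k)
spo result:
nodes: 1:p, 2:q, 7:p, 8:q, 11:q, 12:q, 13:q, 14:p, 18:q, 19:q
edges: (1,11,k); (1,13,k); (7,1,g); (7,2,g); (8,18,k); (12,2,g); (12,8,g); (13,7,g); (14,11,k); (14,12,h); (18,2,h); (18,13,h)
dpo result:
nodes: 1:p, 2:q, 7:p, 8:q, 11:q, 12:q, 13:q, 14:p, 18:q, 19:q
edges: (1,11,k); (1,13,k); (7,1,g); (7,2,g); (8,18,k); (12,2,g); (12,8,g); (13,7,g); (14,11,k); (14,12,h); (18,2,h); (18,13,h)


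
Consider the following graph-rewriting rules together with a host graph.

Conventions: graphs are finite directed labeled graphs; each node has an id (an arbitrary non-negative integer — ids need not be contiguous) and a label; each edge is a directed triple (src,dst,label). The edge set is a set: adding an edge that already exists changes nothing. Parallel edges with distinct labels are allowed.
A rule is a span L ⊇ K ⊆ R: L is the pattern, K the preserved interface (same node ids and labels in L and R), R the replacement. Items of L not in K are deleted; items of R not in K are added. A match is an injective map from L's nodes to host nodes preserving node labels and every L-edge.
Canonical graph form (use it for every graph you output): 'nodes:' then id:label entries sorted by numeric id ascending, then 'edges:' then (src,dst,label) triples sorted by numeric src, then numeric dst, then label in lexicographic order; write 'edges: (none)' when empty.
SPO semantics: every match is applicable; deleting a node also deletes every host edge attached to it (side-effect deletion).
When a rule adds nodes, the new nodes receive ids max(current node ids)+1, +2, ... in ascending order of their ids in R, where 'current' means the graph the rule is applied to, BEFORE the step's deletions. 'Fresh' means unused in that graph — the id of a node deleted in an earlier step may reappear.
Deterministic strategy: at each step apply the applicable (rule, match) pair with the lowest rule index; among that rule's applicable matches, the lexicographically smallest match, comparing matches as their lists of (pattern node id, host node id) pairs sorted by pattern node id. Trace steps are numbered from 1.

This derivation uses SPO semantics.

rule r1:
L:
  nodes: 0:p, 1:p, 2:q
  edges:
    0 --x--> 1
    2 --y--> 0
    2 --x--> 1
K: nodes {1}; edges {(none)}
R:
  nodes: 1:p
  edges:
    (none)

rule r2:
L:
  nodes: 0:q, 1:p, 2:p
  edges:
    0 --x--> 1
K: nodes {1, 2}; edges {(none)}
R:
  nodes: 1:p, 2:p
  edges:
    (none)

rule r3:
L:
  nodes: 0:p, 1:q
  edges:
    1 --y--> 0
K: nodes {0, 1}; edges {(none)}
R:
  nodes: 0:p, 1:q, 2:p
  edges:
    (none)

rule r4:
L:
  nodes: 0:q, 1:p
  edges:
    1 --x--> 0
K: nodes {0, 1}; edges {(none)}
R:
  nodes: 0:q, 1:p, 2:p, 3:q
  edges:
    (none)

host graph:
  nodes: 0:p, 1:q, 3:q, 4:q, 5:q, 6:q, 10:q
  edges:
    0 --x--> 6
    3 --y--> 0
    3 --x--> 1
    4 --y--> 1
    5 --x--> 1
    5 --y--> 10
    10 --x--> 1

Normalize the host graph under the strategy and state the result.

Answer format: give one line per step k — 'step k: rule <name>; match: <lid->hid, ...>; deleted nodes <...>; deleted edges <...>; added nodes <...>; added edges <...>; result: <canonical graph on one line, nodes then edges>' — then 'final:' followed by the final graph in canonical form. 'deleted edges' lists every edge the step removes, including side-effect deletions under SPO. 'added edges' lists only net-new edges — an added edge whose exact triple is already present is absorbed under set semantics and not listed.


step 1: rule r3; match: 0->0, 1->3; deleted nodes (none); deleted edges (3,0,y); added nodes 11; added edges (none); result: nodes: 0:p, 1:q, 3:q, 4:q, 5:q, 6:q, 10:q, 11:p edges: (0,6,x); (3,1,x); (4,1,y); (5,1,x); (5,10,y); (10,1,x)
step 2: rule r4; match: 0->6, 1->0; deleted nodes (none); deleted edges (0,6,x); added nodes 12, 13; added edges (none); result: nodes: 0:p, 1:q, 3:q, 4:q, 5:q, 6:q, 10:q, 11:p, 12:p, 13:q edges: (3,1,x); (4,1,y); (5,1,x); (5,10,y); (10,1,x)
final:
nodes: 0:p, 1:q, 3:q, 4:q, 5:q, 6:q, 10:q, 11:p, 12:p, 13:q
edges: (3,1,x); (4,1,y); (5,1,x); (5,10,y); (10,1,x)


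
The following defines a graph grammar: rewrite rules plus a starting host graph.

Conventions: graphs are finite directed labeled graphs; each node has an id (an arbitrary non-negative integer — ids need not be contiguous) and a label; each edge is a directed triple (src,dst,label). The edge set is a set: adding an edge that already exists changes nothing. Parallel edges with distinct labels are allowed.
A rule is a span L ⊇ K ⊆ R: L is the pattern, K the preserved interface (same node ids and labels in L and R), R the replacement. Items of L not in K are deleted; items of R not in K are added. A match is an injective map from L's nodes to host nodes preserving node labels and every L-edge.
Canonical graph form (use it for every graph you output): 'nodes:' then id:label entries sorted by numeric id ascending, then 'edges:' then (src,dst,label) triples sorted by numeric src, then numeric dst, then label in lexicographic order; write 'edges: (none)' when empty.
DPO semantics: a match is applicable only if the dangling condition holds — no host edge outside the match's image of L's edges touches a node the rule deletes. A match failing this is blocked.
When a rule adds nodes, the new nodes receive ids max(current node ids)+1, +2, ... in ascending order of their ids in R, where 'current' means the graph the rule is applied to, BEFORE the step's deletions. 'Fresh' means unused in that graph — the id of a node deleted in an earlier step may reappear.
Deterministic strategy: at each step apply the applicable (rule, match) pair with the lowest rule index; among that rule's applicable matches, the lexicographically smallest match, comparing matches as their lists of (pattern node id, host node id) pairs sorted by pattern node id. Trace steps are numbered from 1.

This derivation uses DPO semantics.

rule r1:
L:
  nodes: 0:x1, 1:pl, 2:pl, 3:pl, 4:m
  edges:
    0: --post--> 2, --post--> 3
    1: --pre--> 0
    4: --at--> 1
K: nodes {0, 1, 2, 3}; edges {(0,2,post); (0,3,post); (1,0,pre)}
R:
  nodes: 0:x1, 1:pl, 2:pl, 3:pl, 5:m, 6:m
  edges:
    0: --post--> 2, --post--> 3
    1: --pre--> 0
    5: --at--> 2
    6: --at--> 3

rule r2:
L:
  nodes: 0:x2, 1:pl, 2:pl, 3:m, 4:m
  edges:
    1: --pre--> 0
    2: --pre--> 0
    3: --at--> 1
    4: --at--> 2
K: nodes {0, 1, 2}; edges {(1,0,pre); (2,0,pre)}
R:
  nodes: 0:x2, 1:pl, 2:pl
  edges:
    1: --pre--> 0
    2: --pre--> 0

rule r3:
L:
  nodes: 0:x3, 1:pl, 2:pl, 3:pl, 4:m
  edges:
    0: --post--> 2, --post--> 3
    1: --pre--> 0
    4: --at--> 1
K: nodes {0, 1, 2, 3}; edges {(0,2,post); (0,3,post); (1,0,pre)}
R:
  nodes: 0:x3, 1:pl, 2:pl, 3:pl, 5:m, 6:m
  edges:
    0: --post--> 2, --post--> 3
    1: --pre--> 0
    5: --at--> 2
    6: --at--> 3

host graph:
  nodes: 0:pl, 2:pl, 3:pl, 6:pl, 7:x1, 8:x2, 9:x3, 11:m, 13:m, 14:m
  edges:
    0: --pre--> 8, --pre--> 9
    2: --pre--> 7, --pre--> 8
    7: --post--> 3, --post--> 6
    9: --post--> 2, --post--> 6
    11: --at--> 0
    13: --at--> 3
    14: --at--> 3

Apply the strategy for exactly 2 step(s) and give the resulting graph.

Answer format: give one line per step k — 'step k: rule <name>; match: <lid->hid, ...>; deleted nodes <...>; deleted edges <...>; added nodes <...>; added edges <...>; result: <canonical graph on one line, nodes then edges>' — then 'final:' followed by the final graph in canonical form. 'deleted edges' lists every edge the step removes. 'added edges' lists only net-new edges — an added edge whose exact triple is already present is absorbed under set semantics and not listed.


step 1: rule r3; match: 0->9, 1->0, 2->2, 3->6, 4->11; deleted nodes 11; deleted edges (11,0,at); added nodes 15, 16; added edges (15,2,at); (16,6,at); result: nodes: 0:pl, 2:pl, 3:pl, 6:pl, 7:x1, 8:x2, 9:x3, 13:m, 14:m, 15:m, 16:m edges: (0,8,pre); (0,9,pre); (2,7,pre); (2,8,pre); (7,3,post); (7,6,post); (9,2,post); (9,6,post); (13,3,at); (14,3,at); (15,2,at); (16,6,at)
step 2: rule r1; match: 0->7, 1->2, 2->3, 3->6, 4->15; deleted nodes 15; deleted edges (15,2,at); added nodes 17, 18; added edges (17,3,at); (18,6,at); result: nodes: 0:pl, 2:pl, 3:pl, 6:pl, 7:x1, 8:x2, 9:x3, 13:m, 14:m, 16:m, 17:m, 18:m edges: (0,8,pre); (0,9,pre); (2,7,pre); (2,8,pre); (7,3,post); (7,6,post); (9,2,post); (9,6,post); (13,3,at); (14,3,at); (16,6,at); (17,3,at); (18,6,at)
final:
nodes: 0:pl, 2:pl, 3:pl, 6:pl, 7:x1, 8:x2, 9:x3, 13:m, 14:m, 16:m, 17:m, 18:m
edges: (0,8,pre); (0,9,pre); (2,7,pre); (2,8,pre); (7,3,post); (7,6,post); (9,2,post); (9,6,post); (13,3,at); (14,3,at); (16,6,at); (17,3,at); (18,6,at)


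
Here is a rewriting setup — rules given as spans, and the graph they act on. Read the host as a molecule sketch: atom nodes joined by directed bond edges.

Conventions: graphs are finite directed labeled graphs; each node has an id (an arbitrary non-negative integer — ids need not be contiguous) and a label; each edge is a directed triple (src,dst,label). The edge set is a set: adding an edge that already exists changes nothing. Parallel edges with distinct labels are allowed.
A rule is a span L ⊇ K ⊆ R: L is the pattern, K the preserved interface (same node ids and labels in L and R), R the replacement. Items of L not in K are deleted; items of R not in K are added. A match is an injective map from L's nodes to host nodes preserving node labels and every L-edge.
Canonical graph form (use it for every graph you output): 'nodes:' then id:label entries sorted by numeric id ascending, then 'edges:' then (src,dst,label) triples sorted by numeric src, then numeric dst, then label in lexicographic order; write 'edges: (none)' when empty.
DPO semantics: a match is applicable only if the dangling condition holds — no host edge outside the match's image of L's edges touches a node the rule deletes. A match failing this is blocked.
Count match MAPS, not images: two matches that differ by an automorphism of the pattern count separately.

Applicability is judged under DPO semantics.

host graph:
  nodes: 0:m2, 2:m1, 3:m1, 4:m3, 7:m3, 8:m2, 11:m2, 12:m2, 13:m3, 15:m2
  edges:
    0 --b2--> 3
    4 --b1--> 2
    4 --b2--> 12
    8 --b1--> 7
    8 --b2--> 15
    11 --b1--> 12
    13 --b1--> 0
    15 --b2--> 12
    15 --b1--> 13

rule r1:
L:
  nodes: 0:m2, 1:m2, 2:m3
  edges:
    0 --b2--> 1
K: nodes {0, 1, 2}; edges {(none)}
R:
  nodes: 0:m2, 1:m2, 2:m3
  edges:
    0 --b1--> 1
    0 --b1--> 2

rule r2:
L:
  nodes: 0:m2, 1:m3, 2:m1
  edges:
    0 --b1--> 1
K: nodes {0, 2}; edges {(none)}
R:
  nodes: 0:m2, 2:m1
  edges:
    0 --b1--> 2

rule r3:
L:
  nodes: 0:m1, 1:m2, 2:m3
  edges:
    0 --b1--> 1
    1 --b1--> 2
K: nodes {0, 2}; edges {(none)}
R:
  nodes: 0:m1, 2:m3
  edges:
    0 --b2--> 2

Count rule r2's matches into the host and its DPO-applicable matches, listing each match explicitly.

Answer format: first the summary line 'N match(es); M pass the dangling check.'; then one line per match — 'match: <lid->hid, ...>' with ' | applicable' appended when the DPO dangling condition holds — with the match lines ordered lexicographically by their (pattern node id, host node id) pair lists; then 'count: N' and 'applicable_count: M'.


4 match(es); 2 pass the dangling check.
match: 0->8, 1->7, 2->2 | applicable
match: 0->8, 1->7, 2->3 | applicable
match: 0->15, 1->13, 2->2
match: 0->15, 1->13, 2->3
count: 4
applicable_count: 2


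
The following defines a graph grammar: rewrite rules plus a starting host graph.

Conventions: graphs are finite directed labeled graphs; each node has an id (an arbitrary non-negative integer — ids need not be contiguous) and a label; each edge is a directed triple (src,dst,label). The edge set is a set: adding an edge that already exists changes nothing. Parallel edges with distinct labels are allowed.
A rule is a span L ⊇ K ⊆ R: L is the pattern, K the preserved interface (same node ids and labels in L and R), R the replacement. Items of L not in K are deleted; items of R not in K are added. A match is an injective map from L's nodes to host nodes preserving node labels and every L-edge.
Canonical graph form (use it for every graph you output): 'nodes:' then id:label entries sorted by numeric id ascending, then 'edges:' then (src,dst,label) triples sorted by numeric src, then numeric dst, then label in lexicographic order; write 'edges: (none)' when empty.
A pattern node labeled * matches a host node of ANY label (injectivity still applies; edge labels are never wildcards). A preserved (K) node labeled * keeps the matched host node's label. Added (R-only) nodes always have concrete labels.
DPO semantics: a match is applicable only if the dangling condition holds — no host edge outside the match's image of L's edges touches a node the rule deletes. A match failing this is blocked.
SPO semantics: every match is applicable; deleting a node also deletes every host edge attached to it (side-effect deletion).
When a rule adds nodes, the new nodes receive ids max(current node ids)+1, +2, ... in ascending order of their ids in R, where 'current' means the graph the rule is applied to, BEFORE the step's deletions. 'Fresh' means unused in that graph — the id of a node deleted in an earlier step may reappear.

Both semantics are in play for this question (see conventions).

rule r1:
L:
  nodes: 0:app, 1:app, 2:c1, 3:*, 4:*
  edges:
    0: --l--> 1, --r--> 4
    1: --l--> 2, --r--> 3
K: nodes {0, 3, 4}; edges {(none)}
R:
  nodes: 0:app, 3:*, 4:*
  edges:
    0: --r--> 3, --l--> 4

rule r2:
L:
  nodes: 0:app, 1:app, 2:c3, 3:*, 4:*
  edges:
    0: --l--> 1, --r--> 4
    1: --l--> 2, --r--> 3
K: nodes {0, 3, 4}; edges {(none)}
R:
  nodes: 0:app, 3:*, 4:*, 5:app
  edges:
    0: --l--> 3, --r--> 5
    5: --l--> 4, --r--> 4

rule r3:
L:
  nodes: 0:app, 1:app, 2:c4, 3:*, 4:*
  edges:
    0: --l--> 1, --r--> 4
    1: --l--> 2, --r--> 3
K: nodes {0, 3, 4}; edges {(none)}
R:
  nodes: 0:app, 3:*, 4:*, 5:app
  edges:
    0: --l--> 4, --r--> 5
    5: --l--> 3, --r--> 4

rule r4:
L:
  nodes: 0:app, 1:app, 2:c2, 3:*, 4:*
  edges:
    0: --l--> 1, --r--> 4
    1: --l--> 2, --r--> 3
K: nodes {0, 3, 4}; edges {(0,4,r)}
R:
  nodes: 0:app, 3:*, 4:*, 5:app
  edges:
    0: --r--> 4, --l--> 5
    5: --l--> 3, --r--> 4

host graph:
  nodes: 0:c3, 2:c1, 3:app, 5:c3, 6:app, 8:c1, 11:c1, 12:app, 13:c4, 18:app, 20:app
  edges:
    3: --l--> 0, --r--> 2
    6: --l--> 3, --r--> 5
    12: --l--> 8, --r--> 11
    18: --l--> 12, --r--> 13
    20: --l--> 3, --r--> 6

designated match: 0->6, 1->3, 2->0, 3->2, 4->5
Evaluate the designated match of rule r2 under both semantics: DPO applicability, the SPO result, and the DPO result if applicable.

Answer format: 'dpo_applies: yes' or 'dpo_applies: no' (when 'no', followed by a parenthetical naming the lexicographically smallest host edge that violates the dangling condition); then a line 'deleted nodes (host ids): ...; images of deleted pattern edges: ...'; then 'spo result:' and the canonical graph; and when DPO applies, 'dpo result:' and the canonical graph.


dpo_applies: no
(the rule deletes node 3, which keeps host edge (20,3,l) outside the match image — the dangling condition fails, DPO blocks; SPO proceeds and side-deletes such edges)
deleted nodes (host ids): 0, 3; images of deleted pattern edges: (3,0,l); (3,2,r); (6,3,l); (6,5,r)
spo result:
nodes: 2:c1, 5:c3, 6:app, 8:c1, 11:c1, 12:app, 13:c4, 18:app, 20:app, 21:app
edges: (6,2,l); (6,21,r); (12,8,l); (12,11,r); (18,12,l); (18,13,r); (20,6,r); (21,5,l); (21,5,r)


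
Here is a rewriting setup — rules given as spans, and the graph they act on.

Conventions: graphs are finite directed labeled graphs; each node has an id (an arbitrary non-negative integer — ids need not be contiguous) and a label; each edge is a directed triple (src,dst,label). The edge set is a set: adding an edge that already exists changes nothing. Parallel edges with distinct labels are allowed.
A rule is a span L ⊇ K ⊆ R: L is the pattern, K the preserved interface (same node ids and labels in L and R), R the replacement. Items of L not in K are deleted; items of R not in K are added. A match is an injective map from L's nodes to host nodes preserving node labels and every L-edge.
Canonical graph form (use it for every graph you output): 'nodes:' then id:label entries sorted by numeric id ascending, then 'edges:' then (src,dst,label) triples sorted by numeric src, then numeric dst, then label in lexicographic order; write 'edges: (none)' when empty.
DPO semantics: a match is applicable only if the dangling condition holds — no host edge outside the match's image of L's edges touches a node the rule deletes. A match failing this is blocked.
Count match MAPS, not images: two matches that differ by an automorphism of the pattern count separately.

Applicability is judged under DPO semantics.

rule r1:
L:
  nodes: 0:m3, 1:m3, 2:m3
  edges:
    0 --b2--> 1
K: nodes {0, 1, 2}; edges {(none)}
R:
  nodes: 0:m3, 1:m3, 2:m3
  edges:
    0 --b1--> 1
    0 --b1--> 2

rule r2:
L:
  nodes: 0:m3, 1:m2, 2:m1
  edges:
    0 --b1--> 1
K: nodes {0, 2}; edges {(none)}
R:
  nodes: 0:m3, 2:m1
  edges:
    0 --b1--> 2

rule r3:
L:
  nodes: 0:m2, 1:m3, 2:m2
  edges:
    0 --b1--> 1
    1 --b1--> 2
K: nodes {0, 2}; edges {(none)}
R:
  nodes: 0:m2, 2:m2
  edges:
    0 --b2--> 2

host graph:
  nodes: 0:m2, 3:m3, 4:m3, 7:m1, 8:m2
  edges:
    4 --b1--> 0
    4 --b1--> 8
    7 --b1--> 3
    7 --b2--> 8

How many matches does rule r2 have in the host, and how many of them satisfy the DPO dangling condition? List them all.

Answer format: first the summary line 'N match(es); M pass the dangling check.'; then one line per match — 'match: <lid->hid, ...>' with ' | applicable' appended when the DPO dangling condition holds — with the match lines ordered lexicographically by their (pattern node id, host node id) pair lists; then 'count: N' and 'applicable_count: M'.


2 match(es); 1 pass the dangling check.
match: 0->4, 1->0, 2->7 | applicable
match: 0->4, 1->8, 2->7
count: 2
applicable_count: 1


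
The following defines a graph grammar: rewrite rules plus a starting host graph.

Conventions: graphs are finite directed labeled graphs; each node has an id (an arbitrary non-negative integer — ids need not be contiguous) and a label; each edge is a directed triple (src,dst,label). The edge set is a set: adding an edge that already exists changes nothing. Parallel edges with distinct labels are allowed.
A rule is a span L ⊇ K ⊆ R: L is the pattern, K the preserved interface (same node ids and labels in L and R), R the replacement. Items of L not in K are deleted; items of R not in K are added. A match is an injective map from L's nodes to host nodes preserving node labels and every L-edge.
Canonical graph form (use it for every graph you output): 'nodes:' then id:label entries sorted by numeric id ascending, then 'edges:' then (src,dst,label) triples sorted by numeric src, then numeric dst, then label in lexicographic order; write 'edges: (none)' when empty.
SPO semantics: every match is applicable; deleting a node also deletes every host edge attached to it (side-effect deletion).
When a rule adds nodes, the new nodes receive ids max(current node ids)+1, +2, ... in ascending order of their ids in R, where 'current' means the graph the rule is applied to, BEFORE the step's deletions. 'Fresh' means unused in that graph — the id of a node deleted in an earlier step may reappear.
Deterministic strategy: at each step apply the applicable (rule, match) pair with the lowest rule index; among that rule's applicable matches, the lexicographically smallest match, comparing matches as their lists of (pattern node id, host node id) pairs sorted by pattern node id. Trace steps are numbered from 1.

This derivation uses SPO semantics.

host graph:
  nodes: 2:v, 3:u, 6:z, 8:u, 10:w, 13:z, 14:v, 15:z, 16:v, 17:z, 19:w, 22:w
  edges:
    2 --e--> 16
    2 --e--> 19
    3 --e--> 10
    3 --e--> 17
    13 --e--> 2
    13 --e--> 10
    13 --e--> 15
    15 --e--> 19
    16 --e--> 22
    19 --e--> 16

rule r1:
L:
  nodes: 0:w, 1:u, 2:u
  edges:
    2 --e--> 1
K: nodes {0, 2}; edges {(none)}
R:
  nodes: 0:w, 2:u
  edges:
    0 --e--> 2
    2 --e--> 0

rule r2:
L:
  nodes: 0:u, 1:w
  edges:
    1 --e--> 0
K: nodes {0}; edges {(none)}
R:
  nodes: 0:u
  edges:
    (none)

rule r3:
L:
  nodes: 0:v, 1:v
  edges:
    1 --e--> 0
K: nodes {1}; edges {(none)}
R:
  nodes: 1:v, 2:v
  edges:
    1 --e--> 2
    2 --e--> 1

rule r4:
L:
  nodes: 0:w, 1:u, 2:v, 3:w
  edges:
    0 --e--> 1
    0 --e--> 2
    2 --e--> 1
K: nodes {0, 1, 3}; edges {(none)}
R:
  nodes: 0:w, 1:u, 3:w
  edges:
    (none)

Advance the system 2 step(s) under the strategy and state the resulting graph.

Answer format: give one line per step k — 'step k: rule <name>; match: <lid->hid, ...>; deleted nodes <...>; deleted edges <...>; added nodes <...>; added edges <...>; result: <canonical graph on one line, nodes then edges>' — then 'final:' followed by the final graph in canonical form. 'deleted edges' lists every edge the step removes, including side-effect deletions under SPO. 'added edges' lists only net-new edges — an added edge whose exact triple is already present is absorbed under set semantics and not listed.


step 1: rule r3; match: 0->16, 1->2; deleted nodes 16; deleted edges (2,16,e); (16,22,e); (19,16,e); added nodes 23; added edges (2,23,e); (23,2,e); result: nodes: 2:v, 3:u, 6:z, 8:u, 10:w, 13:z, 14:v, 15:z, 17:z, 19:w, 22:w, 23:v edges: (2,19,e); (2,23,e); (3,10,e); (3,17,e); (13,2,e); (13,10,e); (13,15,e); (15,19,e); (23,2,e)
step 2: rule r3; match: 0->2, 1->23; deleted nodes 2; deleted edges (2,19,e); (2,23,e); (13,2,e); (23,2,e); added nodes 24; added edges (23,24,e); (24,23,e); result: nodes: 3:u, 6:z, 8:u, 10:w, 13:z, 14:v, 15:z, 17:z, 19:w, 22:w, 23:v, 24:v edges: (3,10,e); (3,17,e); (13,10,e); (13,15,e); (15,19,e); (23,24,e); (24,23,e)
final:
nodes: 3:u, 6:z, 8:u, 10:w, 13:z, 14:v, 15:z, 17:z, 19:w, 22:w, 23:v, 24:v
edges: (3,10,e); (3,17,e); (13,10,e); (13,15,e); (15,19,e); (23,24,e); (24,23,e)
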